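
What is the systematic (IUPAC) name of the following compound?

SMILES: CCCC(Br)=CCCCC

Counting along the main chain through the multiple bond gives 9 carbons: the parent is nonane.
A C=C double bond in the chain gives the infix -ene-.
Number the chain so that numbering from this end puts the double bond at C-4 rather than C-5.
This places the double bond between C-4 and C-5; a bromo group at C-4.
Assembling the pieces gives 4-bromonon-4-ene.

4-bromonon-4-ene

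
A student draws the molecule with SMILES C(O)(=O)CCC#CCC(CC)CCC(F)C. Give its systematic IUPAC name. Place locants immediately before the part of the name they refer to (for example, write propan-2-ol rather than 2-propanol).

The longest carbon chain that includes the –COOH group and the multiple bond has 11 carbons, so the parent hydride is undecane.
The highest-priority functional group is a carboxylic acid (terminal –COOH), so the name ends in -oic acid.
The chain contains a C≡C triple bond, so the unsaturation ending is -yne.
Choose the numbering such that the carboxylic acid carbon is C-1 by definition.
With this numbering: the triple bond between C-4 and C-5; an ethyl group at C-7; a fluoro group at C-10.
The substituents are ordered alphabetically, ignoring any di-/tri- multipliers.
The name is 7-ethyl-10-fluoroundec-4-ynoic acid.

7-ethyl-10-fluoroundec-4-ynoic acid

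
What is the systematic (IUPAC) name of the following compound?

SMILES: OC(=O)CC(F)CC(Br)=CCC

The longest carbon chain that includes the –COOH group and the multiple bond has 8 carbons, so the parent hydride is octane.
The highest-priority functional group is a carboxylic acid (terminal –COOH), so the name ends in -oic acid.
The chain contains a C=C double bond, so the unsaturation ending is -ene.
The numbering direction is chosen so that the carboxylic acid carbon is C-1 by definition.
With this numbering: the double bond between C-5 and C-6; a bromo group at C-5; a fluoro group at C-3.
The substituents are ordered alphabetically, ignoring any di-/tri- multipliers.
The name is 5-bromo-3-fluorooct-5-enoic acid.

5-bromo-3-fluorooct-5-enoic acid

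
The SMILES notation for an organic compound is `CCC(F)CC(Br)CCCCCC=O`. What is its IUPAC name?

7-bromo-9-fluoroundecanal

The longest carbon chain that includes the –CHO group has 11 carbons, so the parent hydride is undecane.
The principal characteristic group is an aldehyde (terminal –CHO), named with the suffix -al.
Number the chain so that the aldehyde carbon is C-1 by definition.
That gives a bromo group at C-7; a fluoro group at C-9.
The substituents are ordered alphabetically, ignoring any di-/tri- multipliers.
Assembling the pieces gives 7-bromo-9-fluoroundecanal.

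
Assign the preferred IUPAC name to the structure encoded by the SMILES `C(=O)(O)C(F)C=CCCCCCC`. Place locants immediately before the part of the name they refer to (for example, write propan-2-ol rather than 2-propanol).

The longest chain bearing the –COOH group and the multiple bond is 10 carbons long (decane).
The highest-priority functional group is a carboxylic acid (terminal –COOH), so the name ends in -oic acid.
The chain contains a C=C double bond, so the unsaturation ending is -ene.
The numbering direction is chosen so that the carboxylic acid carbon is C-1 by definition.
With this numbering: the double bond between C-3 and C-4; a fluoro group at C-2.
Assembling the pieces gives 2-fluorodec-3-enoic acid.

2-fluorodec-3-enoic acid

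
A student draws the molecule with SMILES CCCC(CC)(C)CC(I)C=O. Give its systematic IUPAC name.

4-ethyl-2-iodo-4-methylheptanal

The longest carbon chain that includes the –CHO group has 7 carbons, so the parent hydride is heptane.
An aldehyde (terminal –CHO) is the principal characteristic group, giving the suffix -al.
Choose the numbering such that the aldehyde carbon is C-1 by definition.
That gives an ethyl group at C-4; an iodo group at C-2; a methyl group at C-4.
Substituent prefixes are cited in alphabetical order (multiplying prefixes like di-/tri- are ignored for ordering).
Assembling the pieces gives 4-ethyl-2-iodo-4-methylheptanal.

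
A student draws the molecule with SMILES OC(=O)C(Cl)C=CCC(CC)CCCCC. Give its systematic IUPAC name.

The longest chain bearing the –COOH group and the multiple bond is 11 carbons long (undecane).
The highest-priority functional group is a carboxylic acid (terminal –COOH), so the name ends in -oic acid.
A C=C double bond in the chain gives the infix -ene-.
The numbering direction is chosen so that the carboxylic acid carbon is C-1 by definition.
With this numbering: the double bond between C-3 and C-4; a chloro group at C-2; an ethyl group at C-6.
Prefixes are listed alphabetically: chloro, ethyl.
Assembling the pieces gives 2-chloro-6-ethylundec-3-enoic acid.

2-chloro-6-ethylundec-3-enoic acid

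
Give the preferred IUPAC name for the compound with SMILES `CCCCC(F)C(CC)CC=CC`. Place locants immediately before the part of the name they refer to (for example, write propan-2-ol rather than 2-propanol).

5-ethyl-6-fluorodec-2-ene

Counting along the main chain through the multiple bond gives 10 carbons: the parent is decane.
A C=C double bond in the chain gives the infix -ene-.
Choose the numbering such that numbering from this end puts the double bond at C-2 rather than C-8.
With this numbering: the double bond between C-2 and C-3; an ethyl group at C-5; a fluoro group at C-6.
Prefixes are listed alphabetically: ethyl, fluoro.
Putting it together: 5-ethyl-6-fluorodec-2-ene.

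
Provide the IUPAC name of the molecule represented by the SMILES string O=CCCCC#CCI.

7-iodohept-5-ynal

The longest chain bearing the –CHO group and the multiple bond is 7 carbons long (heptane).
The highest-priority functional group is an aldehyde (terminal –CHO), so the name ends in -al.
A C≡C triple bond in the chain gives the infix -yne-.
Choose the numbering such that the aldehyde carbon is C-1 by definition.
This places the triple bond between C-5 and C-6; an iodo group at C-7.
Assembling the pieces gives 7-iodohept-5-ynal.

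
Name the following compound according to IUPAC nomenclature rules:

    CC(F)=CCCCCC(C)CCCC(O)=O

11-fluoro-5-methyldodec-10-enoic acid

The longest chain bearing the –COOH group and the multiple bond is 12 carbons long (dodecane).
A carboxylic acid (terminal –COOH) is the principal characteristic group, giving the suffix -oic acid.
There is one C=C double bond, indicated by the ending -ene.
Choose the numbering such that the carboxylic acid carbon is C-1 by definition.
That gives the double bond between C-10 and C-11; a fluoro group at C-11; a methyl group at C-5.
Prefixes are listed alphabetically: fluoro, methyl.
The name is 11-fluoro-5-methyldodec-10-enoic acid.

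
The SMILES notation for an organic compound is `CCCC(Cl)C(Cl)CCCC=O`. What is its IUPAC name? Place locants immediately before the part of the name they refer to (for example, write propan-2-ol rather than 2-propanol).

5,6-dichlorononanal

Counting along the main chain through the –CHO group gives 9 carbons: the parent is nonane.
The highest-priority functional group is an aldehyde (terminal –CHO), so the name ends in -al.
Number the chain so that the aldehyde carbon is C-1 by definition.
That gives chloro groups at C-5 and C-6.
Putting it together: 5,6-dichlorononanal.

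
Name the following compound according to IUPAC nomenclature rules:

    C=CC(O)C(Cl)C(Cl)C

Counting along the main chain through the –OH group and the multiple bond gives 6 carbons: the parent is hexane.
The highest-priority functional group is an alcohol (–OH), so the name ends in -ol.
The chain contains a C=C double bond, so the unsaturation ending is -ene.
The numbering direction is chosen so that numbering from this end puts the hydroxyl group at C-3 rather than C-4.
That gives the hydroxyl at C-3; the double bond between C-1 and C-2; chloro groups at C-4 and C-5.
Assembling the pieces gives 4,5-dichlorohex-1-en-3-ol.

4,5-dichlorohex-1-en-3-ol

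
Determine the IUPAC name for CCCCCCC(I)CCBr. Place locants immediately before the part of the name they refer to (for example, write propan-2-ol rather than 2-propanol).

1-bromo-3-iodononane

The longest continuous carbon chain has 9 atoms, so the parent hydride is nonane.
The numbering direction is chosen so that the substituent locant set {1,3} is lower than {7,9} at the first point of difference.
With this numbering: a bromo group at C-1; an iodo group at C-3.
Substituent prefixes are cited in alphabetical order (multiplying prefixes like di-/tri- are ignored for ordering).
Assembling the pieces gives 1-bromo-3-iodononane.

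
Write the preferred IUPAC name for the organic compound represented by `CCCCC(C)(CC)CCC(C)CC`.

6-ethyl-3,6-dimethyldecane

The longest carbon chain is 10 atoms: the parent is decane.
Choose the numbering such that the substituent locant set {3,6,6} is lower than {5,5,8} at the first point of difference.
With this numbering: an ethyl group at C-6; methyl groups at C-3 and C-6.
Prefixes are listed alphabetically: ethyl, methyl.
Putting it together: 6-ethyl-3,6-dimethyldecane.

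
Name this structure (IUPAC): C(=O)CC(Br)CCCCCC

3-bromononanal

Counting along the main chain through the –CHO group gives 9 carbons: the parent is nonane.
The principal characteristic group is an aldehyde (terminal –CHO), named with the suffix -al.
Choose the numbering such that the aldehyde carbon is C-1 by definition.
This places a bromo group at C-3.
Assembling the pieces gives 3-bromononanal.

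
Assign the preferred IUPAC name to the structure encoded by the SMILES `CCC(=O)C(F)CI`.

2-fluoro-1-iodopentan-3-one

The longest carbon chain that includes the carbonyl has 5 carbons, so the parent hydride is pentane.
The highest-priority functional group is a ketone (C=O on an internal carbon), so the name ends in -one.
Choose the numbering such that the substituent locant set {1,2} is lower than {4,5} at the first point of difference.
That gives the carbonyl at C-3; a fluoro group at C-2; an iodo group at C-1.
The substituents are ordered alphabetically, ignoring any di-/tri- multipliers.
The name is 2-fluoro-1-iodopentan-3-one.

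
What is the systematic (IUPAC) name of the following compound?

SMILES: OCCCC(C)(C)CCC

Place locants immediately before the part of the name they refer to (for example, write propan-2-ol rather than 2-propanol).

4,4-dimethylheptan-1-ol

The longest chain bearing the –OH group is 7 carbons long (heptane).
The highest-priority functional group is an alcohol (–OH), so the name ends in -ol.
The numbering direction is chosen so that numbering from this end puts the hydroxyl group at C-1 rather than C-7.
With this numbering: the hydroxyl at C-1; two methyl groups at C-4.
The name is 4,4-dimethylheptan-1-ol.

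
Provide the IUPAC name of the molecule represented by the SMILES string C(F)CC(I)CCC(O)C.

Counting along the main chain through the –OH group gives 7 carbons: the parent is heptane.
The principal characteristic group is an alcohol (–OH), named with the suffix -ol.
The numbering direction is chosen so that numbering from this end puts the hydroxyl group at C-2 rather than C-6.
This places the hydroxyl at C-2; a fluoro group at C-7; an iodo group at C-5.
Substituent prefixes are cited in alphabetical order (multiplying prefixes like di-/tri- are ignored for ordering).
The name is 7-fluoro-5-iodoheptan-2-ol.

7-fluoro-5-iodoheptan-2-ol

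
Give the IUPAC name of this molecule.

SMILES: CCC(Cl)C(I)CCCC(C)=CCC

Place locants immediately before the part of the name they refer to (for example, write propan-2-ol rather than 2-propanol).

The longest chain bearing the multiple bond is 11 carbons long (undecane).
There is one C=C double bond, indicated by the ending -ene.
Number the chain so that numbering from this end puts the double bond at C-3 rather than C-8.
This places the double bond between C-3 and C-4; a chloro group at C-9; an iodo group at C-8; a methyl group at C-4.
Substituent prefixes are cited in alphabetical order (multiplying prefixes like di-/tri- are ignored for ordering).
The name is 9-chloro-8-iodo-4-methylundec-3-ene.

9-chloro-8-iodo-4-methylundec-3-ene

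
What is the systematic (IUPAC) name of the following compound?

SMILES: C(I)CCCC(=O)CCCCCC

1-iodoundecan-5-one

The longest chain bearing the carbonyl is 11 carbons long (undecane).
A ketone (C=O on an internal carbon) is the principal characteristic group, giving the suffix -one.
Choose the numbering such that numbering from this end puts the carbonyl group at C-5 rather than C-7.
With this numbering: the carbonyl at C-5; an iodo group at C-1.
The name is 1-iodoundecan-5-one.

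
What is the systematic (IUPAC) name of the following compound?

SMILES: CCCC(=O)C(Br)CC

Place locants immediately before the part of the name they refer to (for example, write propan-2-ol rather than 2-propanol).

3-bromoheptan-4-one

Counting along the main chain through the carbonyl gives 7 carbons: the parent is heptane.
The highest-priority functional group is a ketone (C=O on an internal carbon), so the name ends in -one.
Number the chain so that the substituent locant set {3} is lower than {5} at the first point of difference.
With this numbering: the carbonyl at C-4; a bromo group at C-3.
Putting it together: 3-bromoheptan-4-one.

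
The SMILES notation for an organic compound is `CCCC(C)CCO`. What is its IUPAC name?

The longest carbon chain that includes the –OH group has 6 carbons, so the parent hydride is hexane.
The highest-priority functional group is an alcohol (–OH), so the name ends in -ol.
The numbering direction is chosen so that numbering from this end puts the hydroxyl group at C-1 rather than C-6.
With this numbering: the hydroxyl at C-1; a methyl group at C-3.
The name is 3-methylhexan-1-ol.

3-methylhexan-1-ol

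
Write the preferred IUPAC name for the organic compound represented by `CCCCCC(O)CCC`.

Counting along the main chain through the –OH group gives 9 carbons: the parent is nonane.
The principal characteristic group is an alcohol (–OH), named with the suffix -ol.
Choose the numbering such that numbering from this end puts the hydroxyl group at C-4 rather than C-6.
With this numbering: the hydroxyl at C-4.
Assembling the pieces gives nonan-4-ol.

nonan-4-ol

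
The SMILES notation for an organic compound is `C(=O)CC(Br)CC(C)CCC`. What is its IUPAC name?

3-bromo-5-methyloctanal

Counting along the main chain through the –CHO group gives 8 carbons: the parent is octane.
The highest-priority functional group is an aldehyde (terminal –CHO), so the name ends in -al.
Choose the numbering such that the aldehyde carbon is C-1 by definition.
That gives a bromo group at C-3; a methyl group at C-5.
Substituent prefixes are cited in alphabetical order (multiplying prefixes like di-/tri- are ignored for ordering).
Assembling the pieces gives 3-bromo-5-methyloctanal.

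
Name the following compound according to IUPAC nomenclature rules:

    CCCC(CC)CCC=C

The longest carbon chain that includes the multiple bond has 8 carbons, so the parent hydride is octane.
The chain contains a C=C double bond, so the unsaturation ending is -ene.
Number the chain so that numbering from this end puts the double bond at C-1 rather than C-7.
With this numbering: the double bond between C-1 and C-2; an ethyl group at C-5.
The name is 5-ethyloct-1-ene.

5-ethyloct-1-ene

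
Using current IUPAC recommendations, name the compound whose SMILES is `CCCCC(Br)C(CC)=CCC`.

5-bromo-4-ethylnon-3-ene

The longest carbon chain that includes the multiple bond has 9 carbons, so the parent hydride is nonane.
The chain contains a C=C double bond, so the unsaturation ending is -ene.
Number the chain so that numbering from this end puts the double bond at C-3 rather than C-6.
With this numbering: the double bond between C-3 and C-4; a bromo group at C-5; an ethyl group at C-4.
Prefixes are listed alphabetically: bromo, ethyl.
The name is 5-bromo-4-ethylnon-3-ene.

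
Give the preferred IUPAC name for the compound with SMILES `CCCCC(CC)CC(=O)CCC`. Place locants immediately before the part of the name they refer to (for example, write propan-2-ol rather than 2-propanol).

6-ethyldecan-4-one

The longest chain bearing the carbonyl is 10 carbons long (decane).
A ketone (C=O on an internal carbon) is the principal characteristic group, giving the suffix -one.
Choose the numbering such that numbering from this end puts the carbonyl group at C-4 rather than C-7.
That gives the carbonyl at C-4; an ethyl group at C-6.
Putting it together: 6-ethyldecan-4-one.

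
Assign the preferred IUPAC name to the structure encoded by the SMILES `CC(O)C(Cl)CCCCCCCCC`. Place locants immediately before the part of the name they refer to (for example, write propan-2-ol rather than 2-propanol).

The longest carbon chain that includes the –OH group has 12 carbons, so the parent hydride is dodecane.
The principal characteristic group is an alcohol (–OH), named with the suffix -ol.
Number the chain so that numbering from this end puts the hydroxyl group at C-2 rather than C-11.
With this numbering: the hydroxyl at C-2; a chloro group at C-3.
The name is 3-chlorododecan-2-ol.

3-chlorododecan-2-ol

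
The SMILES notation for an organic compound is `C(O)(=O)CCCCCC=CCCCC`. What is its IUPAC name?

dodec-7-enoic acid

Counting along the main chain through the –COOH group and the multiple bond gives 12 carbons: the parent is dodecane.
The principal characteristic group is a carboxylic acid (terminal –COOH), named with the suffix -oic acid.
The chain contains a C=C double bond, so the unsaturation ending is -ene.
The numbering direction is chosen so that the carboxylic acid carbon is C-1 by definition.
This places the double bond between C-7 and C-8.
Assembling the pieces gives dodec-7-enoic acid.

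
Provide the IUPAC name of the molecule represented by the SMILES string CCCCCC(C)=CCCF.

The longest chain bearing the multiple bond is 9 carbons long (nonane).
There is one C=C double bond, indicated by the ending -ene.
Number the chain so that numbering from this end puts the double bond at C-3 rather than C-6.
This places the double bond between C-3 and C-4; a fluoro group at C-1; a methyl group at C-4.
Prefixes are listed alphabetically: fluoro, methyl.
Assembling the pieces gives 1-fluoro-4-methylnon-3-ene.

1-fluoro-4-methylnon-3-ene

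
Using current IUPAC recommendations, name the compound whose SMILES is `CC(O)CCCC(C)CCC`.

The longest carbon chain that includes the –OH group has 9 carbons, so the parent hydride is nonane.
The principal characteristic group is an alcohol (–OH), named with the suffix -ol.
Number the chain so that numbering from this end puts the hydroxyl group at C-2 rather than C-8.
This places the hydroxyl at C-2; a methyl group at C-6.
The name is 6-methylnonan-2-ol.

6-methylnonan-2-ol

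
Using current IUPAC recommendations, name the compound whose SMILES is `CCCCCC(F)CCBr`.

The parent chain contains 8 carbons (octane).
The numbering direction is chosen so that the substituent locant set {1,3} is lower than {6,8} at the first point of difference.
With this numbering: a bromo group at C-1; a fluoro group at C-3.
Substituent prefixes are cited in alphabetical order (multiplying prefixes like di-/tri- are ignored for ordering).
Assembling the pieces gives 1-bromo-3-fluorooctane.

1-bromo-3-fluorooctane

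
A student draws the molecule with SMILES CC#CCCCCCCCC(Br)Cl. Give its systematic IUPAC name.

11-bromo-11-chloroundec-2-yne

Counting along the main chain through the multiple bond gives 11 carbons: the parent is undecane.
A C≡C triple bond in the chain gives the infix -yne-.
Choose the numbering such that numbering from this end puts the triple bond at C-2 rather than C-9.
That gives the triple bond between C-2 and C-3; a bromo group at C-11; a chloro group at C-11.
Prefixes are listed alphabetically: bromo, chloro.
Putting it together: 11-bromo-11-chloroundec-2-yne.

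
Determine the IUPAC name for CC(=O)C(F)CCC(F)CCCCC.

3,6-difluoroundecan-2-one

Counting along the main chain through the carbonyl gives 11 carbons: the parent is undecane.
The principal characteristic group is a ketone (C=O on an internal carbon), named with the suffix -one.
Number the chain so that numbering from this end puts the carbonyl group at C-2 rather than C-10.
This places the carbonyl at C-2; fluoro groups at C-3 and C-6.
Assembling the pieces gives 3,6-difluoroundecan-2-one.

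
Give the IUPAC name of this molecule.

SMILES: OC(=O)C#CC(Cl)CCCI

The longest carbon chain that includes the –COOH group and the multiple bond has 7 carbons, so the parent hydride is heptane.
A carboxylic acid (terminal –COOH) is the principal characteristic group, giving the suffix -oic acid.
There is one C≡C triple bond, indicated by the ending -yne.
Number the chain so that the carboxylic acid carbon is C-1 by definition.
That gives the triple bond between C-2 and C-3; a chloro group at C-4; an iodo group at C-7.
The substituents are ordered alphabetically, ignoring any di-/tri- multipliers.
Putting it together: 4-chloro-7-iodohept-2-ynoic acid.

4-chloro-7-iodohept-2-ynoic acid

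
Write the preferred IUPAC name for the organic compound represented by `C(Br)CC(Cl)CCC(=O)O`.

6-bromo-4-chlorohexanoic acid

Counting along the main chain through the –COOH group gives 6 carbons: the parent is hexane.
The principal characteristic group is a carboxylic acid (terminal –COOH), named with the suffix -oic acid.
Choose the numbering such that the carboxylic acid carbon is C-1 by definition.
That gives a bromo group at C-6; a chloro group at C-4.
Prefixes are listed alphabetically: bromo, chloro.
The name is 6-bromo-4-chlorohexanoic acid.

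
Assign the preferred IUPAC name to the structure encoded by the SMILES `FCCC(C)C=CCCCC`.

The longest chain bearing the multiple bond is 9 carbons long (nonane).
There is one C=C double bond, indicated by the ending -ene.
Number the chain so that numbering from this end puts the double bond at C-4 rather than C-5.
With this numbering: the double bond between C-4 and C-5; a fluoro group at C-1; a methyl group at C-3.
Prefixes are listed alphabetically: fluoro, methyl.
Putting it together: 1-fluoro-3-methylnon-4-ene.

1-fluoro-3-methylnon-4-ene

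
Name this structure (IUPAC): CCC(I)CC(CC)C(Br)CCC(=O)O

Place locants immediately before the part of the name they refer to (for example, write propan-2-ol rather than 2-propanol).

Counting along the main chain through the –COOH group gives 9 carbons: the parent is nonane.
The highest-priority functional group is a carboxylic acid (terminal –COOH), so the name ends in -oic acid.
Number the chain so that the carboxylic acid carbon is C-1 by definition.
With this numbering: a bromo group at C-4; an ethyl group at C-5; an iodo group at C-7.
The substituents are ordered alphabetically, ignoring any di-/tri- multipliers.
Assembling the pieces gives 4-bromo-5-ethyl-7-iodononanoic acid.

4-bromo-5-ethyl-7-iodononanoic acid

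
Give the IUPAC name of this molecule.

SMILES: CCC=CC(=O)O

The longest chain bearing the –COOH group and the multiple bond is 5 carbons long (pentane).
A carboxylic acid (terminal –COOH) is the principal characteristic group, giving the suffix -oic acid.
The chain contains a C=C double bond, so the unsaturation ending is -ene.
Choose the numbering such that the carboxylic acid carbon is C-1 by definition.
With this numbering: the double bond between C-2 and C-3.
Assembling the pieces gives pent-2-enoic acid.

pent-2-enoic acid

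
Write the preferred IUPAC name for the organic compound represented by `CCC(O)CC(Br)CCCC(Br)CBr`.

5,9,10-tribromodecan-3-ol

Counting along the main chain through the –OH group gives 10 carbons: the parent is decane.
The highest-priority functional group is an alcohol (–OH), so the name ends in -ol.
Choose the numbering such that numbering from this end puts the hydroxyl group at C-3 rather than C-8.
This places the hydroxyl at C-3; bromo groups at C-5 and C-9 and C-10.
Assembling the pieces gives 5,9,10-tribromodecan-3-ol.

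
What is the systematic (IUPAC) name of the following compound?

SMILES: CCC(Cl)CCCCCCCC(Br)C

The longest carbon chain is 12 atoms: the parent is dodecane.
The numbering direction is chosen so that the substituent locant set {2,10} is lower than {3,11} at the first point of difference.
With this numbering: a bromo group at C-2; a chloro group at C-10.
The substituents are ordered alphabetically, ignoring any di-/tri- multipliers.
The name is 2-bromo-10-chlorododecane.

2-bromo-10-chlorododecane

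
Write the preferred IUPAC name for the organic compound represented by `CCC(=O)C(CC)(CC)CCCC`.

The longest chain bearing the carbonyl is 8 carbons long (octane).
The principal characteristic group is a ketone (C=O on an internal carbon), named with the suffix -one.
Choose the numbering such that numbering from this end puts the carbonyl group at C-3 rather than C-6.
With this numbering: the carbonyl at C-3; two ethyl groups at C-4.
The name is 4,4-diethyloctan-3-one.

4,4-diethyloctan-3-one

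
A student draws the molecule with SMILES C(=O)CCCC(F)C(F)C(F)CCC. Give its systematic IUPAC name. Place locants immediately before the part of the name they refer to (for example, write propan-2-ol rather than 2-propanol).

5,6,7-trifluorodecanal

The longest carbon chain that includes the –CHO group has 10 carbons, so the parent hydride is decane.
An aldehyde (terminal –CHO) is the principal characteristic group, giving the suffix -al.
Number the chain so that the aldehyde carbon is C-1 by definition.
With this numbering: fluoro groups at C-5 and C-6 and C-7.
Assembling the pieces gives 5,6,7-trifluorodecanal.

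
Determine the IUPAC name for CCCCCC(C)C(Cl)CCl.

1,2-dichloro-3-methyloctane

The longest continuous carbon chain has 8 atoms, so the parent hydride is octane.
Number the chain so that the substituent locant set {1,2,3} is lower than {6,7,8} at the first point of difference.
That gives chloro groups at C-1 and C-2; a methyl group at C-3.
Substituent prefixes are cited in alphabetical order (multiplying prefixes like di-/tri- are ignored for ordering).
Assembling the pieces gives 1,2-dichloro-3-methyloctane.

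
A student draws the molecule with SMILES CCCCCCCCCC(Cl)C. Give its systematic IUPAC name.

2-chloroundecane

The longest continuous carbon chain has 11 atoms, so the parent hydride is undecane.
Choose the numbering such that the substituent locant set {2} is lower than {10} at the first point of difference.
That gives a chloro group at C-2.
Putting it together: 2-chloroundecane.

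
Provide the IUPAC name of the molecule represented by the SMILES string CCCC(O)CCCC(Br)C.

8-bromononan-4-ol

Counting along the main chain through the –OH group gives 9 carbons: the parent is nonane.
The highest-priority functional group is an alcohol (–OH), so the name ends in -ol.
Number the chain so that numbering from this end puts the hydroxyl group at C-4 rather than C-6.
With this numbering: the hydroxyl at C-4; a bromo group at C-8.
Assembling the pieces gives 8-bromononan-4-ol.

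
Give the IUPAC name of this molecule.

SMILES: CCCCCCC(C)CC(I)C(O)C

3-iodo-5-methylundecan-2-ol

Counting along the main chain through the –OH group gives 11 carbons: the parent is undecane.
The principal characteristic group is an alcohol (–OH), named with the suffix -ol.
The numbering direction is chosen so that numbering from this end puts the hydroxyl group at C-2 rather than C-10.
This places the hydroxyl at C-2; an iodo group at C-3; a methyl group at C-5.
Substituent prefixes are cited in alphabetical order (multiplying prefixes like di-/tri- are ignored for ordering).
Assembling the pieces gives 3-iodo-5-methylundecan-2-ol.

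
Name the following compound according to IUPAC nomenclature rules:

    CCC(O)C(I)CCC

4-iodoheptan-3-ol

The longest chain bearing the –OH group is 7 carbons long (heptane).
The highest-priority functional group is an alcohol (–OH), so the name ends in -ol.
Choose the numbering such that numbering from this end puts the hydroxyl group at C-3 rather than C-5.
That gives the hydroxyl at C-3; an iodo group at C-4.
The name is 4-iodoheptan-3-ol.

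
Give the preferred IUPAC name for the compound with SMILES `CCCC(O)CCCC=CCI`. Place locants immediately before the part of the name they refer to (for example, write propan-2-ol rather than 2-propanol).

Counting along the main chain through the –OH group and the multiple bond gives 10 carbons: the parent is decane.
The highest-priority functional group is an alcohol (–OH), so the name ends in -ol.
There is one C=C double bond, indicated by the ending -ene.
Choose the numbering such that numbering from this end puts the hydroxyl group at C-4 rather than C-7.
That gives the hydroxyl at C-4; the double bond between C-8 and C-9; an iodo group at C-10.
Putting it together: 10-iododec-8-en-4-ol.

10-iododec-8-en-4-ol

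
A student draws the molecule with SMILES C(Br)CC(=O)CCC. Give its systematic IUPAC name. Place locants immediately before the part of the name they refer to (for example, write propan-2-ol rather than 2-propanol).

The longest chain bearing the carbonyl is 6 carbons long (hexane).
The principal characteristic group is a ketone (C=O on an internal carbon), named with the suffix -one.
Number the chain so that numbering from this end puts the carbonyl group at C-3 rather than C-4.
This places the carbonyl at C-3; a bromo group at C-1.
Putting it together: 1-bromohexan-3-one.

1-bromohexan-3-one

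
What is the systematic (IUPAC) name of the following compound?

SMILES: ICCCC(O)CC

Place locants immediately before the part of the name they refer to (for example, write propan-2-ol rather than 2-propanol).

6-iodohexan-3-ol

The longest chain bearing the –OH group is 6 carbons long (hexane).
The principal characteristic group is an alcohol (–OH), named with the suffix -ol.
Choose the numbering such that numbering from this end puts the hydroxyl group at C-3 rather than C-4.
That gives the hydroxyl at C-3; an iodo group at C-6.
Assembling the pieces gives 6-iodohexan-3-ol.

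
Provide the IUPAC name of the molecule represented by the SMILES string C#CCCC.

The longest carbon chain that includes the multiple bond has 5 carbons, so the parent hydride is pentane.
There is one C≡C triple bond, indicated by the ending -yne.
The numbering direction is chosen so that numbering from this end puts the triple bond at C-1 rather than C-4.
With this numbering: the triple bond between C-1 and C-2.
The name is pent-1-yne.

pent-1-yne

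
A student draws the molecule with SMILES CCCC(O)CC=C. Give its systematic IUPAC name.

The longest carbon chain that includes the –OH group and the multiple bond has 7 carbons, so the parent hydride is heptane.
The highest-priority functional group is an alcohol (–OH), so the name ends in -ol.
A C=C double bond in the chain gives the infix -ene-.
The numbering direction is chosen so that numbering from this end puts the double bond at C-1 rather than C-6.
That gives the hydroxyl at C-4; the double bond between C-1 and C-2.
The name is hept-1-en-4-ol.

hept-1-en-4-ol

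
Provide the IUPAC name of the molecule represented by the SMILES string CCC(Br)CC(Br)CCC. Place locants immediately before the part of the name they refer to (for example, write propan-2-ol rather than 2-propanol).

3,5-dibromooctane

The longest continuous carbon chain has 8 atoms, so the parent hydride is octane.
Number the chain so that the substituent locant set {3,5} is lower than {4,6} at the first point of difference.
This places bromo groups at C-3 and C-5.
The name is 3,5-dibromooctane.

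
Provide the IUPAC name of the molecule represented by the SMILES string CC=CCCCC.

The longest chain bearing the multiple bond is 7 carbons long (heptane).
The chain contains a C=C double bond, so the unsaturation ending is -ene.
Number the chain so that numbering from this end puts the double bond at C-2 rather than C-5.
With this numbering: the double bond between C-2 and C-3.
Assembling the pieces gives hept-2-ene.

hept-2-ene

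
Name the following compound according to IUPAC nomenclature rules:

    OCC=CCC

Counting along the main chain through the –OH group and the multiple bond gives 5 carbons: the parent is pentane.
The principal characteristic group is an alcohol (–OH), named with the suffix -ol.
There is one C=C double bond, indicated by the ending -ene.
Choose the numbering such that numbering from this end puts the hydroxyl group at C-1 rather than C-5.
That gives the hydroxyl at C-1; the double bond between C-2 and C-3.
Assembling the pieces gives pent-2-en-1-ol.

pent-2-en-1-ol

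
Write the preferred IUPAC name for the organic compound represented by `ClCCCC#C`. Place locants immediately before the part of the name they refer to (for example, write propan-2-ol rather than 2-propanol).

5-chloropent-1-yne

The longest chain bearing the multiple bond is 5 carbons long (pentane).
There is one C≡C triple bond, indicated by the ending -yne.
The numbering direction is chosen so that numbering from this end puts the triple bond at C-1 rather than C-4.
That gives the triple bond between C-1 and C-2; a chloro group at C-5.
Assembling the pieces gives 5-chloropent-1-yne.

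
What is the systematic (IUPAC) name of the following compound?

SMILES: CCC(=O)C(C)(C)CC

Counting along the main chain through the carbonyl gives 6 carbons: the parent is hexane.
The principal characteristic group is a ketone (C=O on an internal carbon), named with the suffix -one.
Number the chain so that numbering from this end puts the carbonyl group at C-3 rather than C-4.
This places the carbonyl at C-3; two methyl groups at C-4.
Assembling the pieces gives 4,4-dimethylhexan-3-one.

4,4-dimethylhexan-3-one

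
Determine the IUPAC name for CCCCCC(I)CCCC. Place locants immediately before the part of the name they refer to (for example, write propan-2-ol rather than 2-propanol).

The parent chain contains 10 carbons (decane).
The numbering direction is chosen so that the substituent locant set {5} is lower than {6} at the first point of difference.
That gives an iodo group at C-5.
The name is 5-iododecane.

5-iododecane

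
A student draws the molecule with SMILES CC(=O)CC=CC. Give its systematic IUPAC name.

The longest carbon chain that includes the carbonyl and the multiple bond has 6 carbons, so the parent hydride is hexane.
The highest-priority functional group is a ketone (C=O on an internal carbon), so the name ends in -one.
A C=C double bond in the chain gives the infix -ene-.
Number the chain so that numbering from this end puts the carbonyl group at C-2 rather than C-5.
With this numbering: the carbonyl at C-2; the double bond between C-4 and C-5.
The name is hex-4-en-2-one.

hex-4-en-2-one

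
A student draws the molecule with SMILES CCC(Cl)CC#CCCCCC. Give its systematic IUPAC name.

The longest chain bearing the multiple bond is 11 carbons long (undecane).
The chain contains a C≡C triple bond, so the unsaturation ending is -yne.
Number the chain so that numbering from this end puts the triple bond at C-5 rather than C-6.
This places the triple bond between C-5 and C-6; a chloro group at C-3.
Putting it together: 3-chloroundec-5-yne.

3-chloroundec-5-yne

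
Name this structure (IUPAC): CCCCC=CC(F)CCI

Counting along the main chain through the multiple bond gives 9 carbons: the parent is nonane.
A C=C double bond in the chain gives the infix -ene-.
Choose the numbering such that numbering from this end puts the double bond at C-4 rather than C-5.
With this numbering: the double bond between C-4 and C-5; a fluoro group at C-3; an iodo group at C-1.
The substituents are ordered alphabetically, ignoring any di-/tri- multipliers.
Assembling the pieces gives 3-fluoro-1-iodonon-4-ene.

3-fluoro-1-iodonon-4-ene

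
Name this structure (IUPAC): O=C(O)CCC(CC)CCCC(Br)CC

8-bromo-4-ethyldecanoic acid

The longest chain bearing the –COOH group is 10 carbons long (decane).
A carboxylic acid (terminal –COOH) is the principal characteristic group, giving the suffix -oic acid.
Number the chain so that the carboxylic acid carbon is C-1 by definition.
This places a bromo group at C-8; an ethyl group at C-4.
Prefixes are listed alphabetically: bromo, ethyl.
Assembling the pieces gives 8-bromo-4-ethyldecanoic acid.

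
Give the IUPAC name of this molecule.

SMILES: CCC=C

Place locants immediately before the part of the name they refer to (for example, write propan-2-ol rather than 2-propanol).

but-1-ene

The longest chain bearing the multiple bond is 4 carbons long (butane).
A C=C double bond in the chain gives the infix -ene-.
Choose the numbering such that numbering from this end puts the double bond at C-1 rather than C-3.
That gives the double bond between C-1 and C-2.
The name is but-1-ene.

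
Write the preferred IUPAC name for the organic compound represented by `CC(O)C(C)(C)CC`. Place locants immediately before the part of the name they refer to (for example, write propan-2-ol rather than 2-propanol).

The longest carbon chain that includes the –OH group has 5 carbons, so the parent hydride is pentane.
An alcohol (–OH) is the principal characteristic group, giving the suffix -ol.
Number the chain so that numbering from this end puts the hydroxyl group at C-2 rather than C-4.
This places the hydroxyl at C-2; two methyl groups at C-3.
Assembling the pieces gives 3,3-dimethylpentan-2-ol.

3,3-dimethylpentan-2-ol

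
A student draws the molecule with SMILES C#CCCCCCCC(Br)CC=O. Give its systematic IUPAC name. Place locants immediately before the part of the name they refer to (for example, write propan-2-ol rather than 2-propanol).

3-bromoundec-10-ynal

The longest chain bearing the –CHO group and the multiple bond is 11 carbons long (undecane).
An aldehyde (terminal –CHO) is the principal characteristic group, giving the suffix -al.
A C≡C triple bond in the chain gives the infix -yne-.
Number the chain so that the aldehyde carbon is C-1 by definition.
This places the triple bond between C-10 and C-11; a bromo group at C-3.
Assembling the pieces gives 3-bromoundec-10-ynal.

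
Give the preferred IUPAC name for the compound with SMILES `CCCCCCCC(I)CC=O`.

The longest carbon chain that includes the –CHO group has 10 carbons, so the parent hydride is decane.
The highest-priority functional group is an aldehyde (terminal –CHO), so the name ends in -al.
Number the chain so that the aldehyde carbon is C-1 by definition.
That gives an iodo group at C-3.
The name is 3-iododecanal.

3-iododecanal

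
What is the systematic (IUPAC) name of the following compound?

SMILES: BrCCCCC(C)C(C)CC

1-bromo-5,6-dimethyloctane

The parent chain contains 8 carbons (octane).
The numbering direction is chosen so that the substituent locant set {1,5,6} is lower than {3,4,8} at the first point of difference.
This places a bromo group at C-1; methyl groups at C-5 and C-6.
Substituent prefixes are cited in alphabetical order (multiplying prefixes like di-/tri- are ignored for ordering).
Assembling the pieces gives 1-bromo-5,6-dimethyloctane.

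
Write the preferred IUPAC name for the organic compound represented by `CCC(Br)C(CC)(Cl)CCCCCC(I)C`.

9-bromo-8-chloro-8-ethyl-2-iodoundecane

The longest continuous carbon chain has 11 atoms, so the parent hydride is undecane.
Number the chain so that the substituent locant set {2,8,8,9} is lower than {3,4,4,10} at the first point of difference.
That gives a bromo group at C-9; a chloro group at C-8; an ethyl group at C-8; an iodo group at C-2.
The substituents are ordered alphabetically, ignoring any di-/tri- multipliers.
The name is 9-bromo-8-chloro-8-ethyl-2-iodoundecane.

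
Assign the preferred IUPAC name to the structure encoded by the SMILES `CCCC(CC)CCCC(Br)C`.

The longest continuous carbon chain has 9 atoms, so the parent hydride is nonane.
Choose the numbering such that the substituent locant set {2,6} is lower than {4,8} at the first point of difference.
That gives a bromo group at C-2; an ethyl group at C-6.
Prefixes are listed alphabetically: bromo, ethyl.
Putting it together: 2-bromo-6-ethylnonane.

2-bromo-6-ethylnonane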